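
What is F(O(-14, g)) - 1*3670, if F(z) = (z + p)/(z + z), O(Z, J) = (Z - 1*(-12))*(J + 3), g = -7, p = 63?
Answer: -58649/16 ≈ -3665.6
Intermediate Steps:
O(Z, J) = (3 + J)*(12 + Z) (O(Z, J) = (Z + 12)*(3 + J) = (12 + Z)*(3 + J) = (3 + J)*(12 + Z))
F(z) = (63 + z)/(2*z) (F(z) = (z + 63)/(z + z) = (63 + z)/((2*z)) = (63 + z)*(1/(2*z)) = (63 + z)/(2*z))
F(O(-14, g)) - 1*3670 = (63 + (36 + 3*(-14) + 12*(-7) - 7*(-14)))/(2*(36 + 3*(-14) + 12*(-7) - 7*(-14))) - 1*3670 = (63 + (36 - 42 - 84 + 98))/(2*(36 - 42 - 84 + 98)) - 3670 = (½)*(63 + 8)/8 - 3670 = (½)*(⅛)*71 - 3670 = 71/16 - 3670 = -58649/16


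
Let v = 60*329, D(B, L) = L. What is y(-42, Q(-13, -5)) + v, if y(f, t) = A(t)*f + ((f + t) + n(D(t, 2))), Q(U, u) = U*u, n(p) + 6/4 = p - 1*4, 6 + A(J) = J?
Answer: 34563/2 ≈ 17282.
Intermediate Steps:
A(J) = -6 + J
n(p) = -11/2 + p (n(p) = -3/2 + (p - 1*4) = -3/2 + (p - 4) = -3/2 + (-4 + p) = -11/2 + p)
y(f, t) = -7/2 + f + t + f*(-6 + t) (y(f, t) = (-6 + t)*f + ((f + t) + (-11/2 + 2)) = f*(-6 + t) + ((f + t) - 7/2) = f*(-6 + t) + (-7/2 + f + t) = -7/2 + f + t + f*(-6 + t))
v = 19740
y(-42, Q(-13, -5)) + v = (-7/2 - 13*(-5) - 5*(-42) - (-546)*(-5)) + 19740 = (-7/2 + 65 + 210 - 42*65) + 19740 = (-7/2 + 65 + 210 - 2730) + 19740 = -4917/2 + 19740 = 34563/2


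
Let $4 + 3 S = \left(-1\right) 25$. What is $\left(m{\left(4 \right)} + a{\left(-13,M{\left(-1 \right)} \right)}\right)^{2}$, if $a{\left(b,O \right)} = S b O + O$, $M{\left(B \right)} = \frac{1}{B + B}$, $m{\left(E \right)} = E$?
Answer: $\frac{31684}{9} \approx 3520.4$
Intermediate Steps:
$M{\left(B \right)} = \frac{1}{2 B}$
$S = - \frac{29}{3}$ ($S = - \frac{4}{3} + \frac{\left(-1\right) 25}{3} = - \frac{4}{3} + \frac{1}{3} \left(-25\right) = - \frac{4}{3} - \frac{25}{3} = - \frac{29}{3} \approx -9.6667$)
$a{\left(b,O \right)} = O - \frac{29 O b}{3}$ ($a{\left(b,O \right)} = - \frac{29 b}{3} O + O = - \frac{29 O b}{3} + O = O - \frac{29 O b}{3}$)
$\left(m{\left(4 \right)} + a{\left(-13,M{\left(-1 \right)} \right)}\right)^{2} = \left(4 + \frac{\frac{1}{2 \left(-1\right)} \left(3 - -377\right)}{3}\right)^{2} = \left(4 + \frac{\frac{1}{2} \left(-1\right) \left(3 + 377\right)}{3}\right)^{2} = \left(4 + \frac{1}{3} \left(- \frac{1}{2}\right) 380\right)^{2} = \left(4 - \frac{190}{3}\right)^{2} = \left(- \frac{178}{3}\right)^{2} = \frac{31684}{9}$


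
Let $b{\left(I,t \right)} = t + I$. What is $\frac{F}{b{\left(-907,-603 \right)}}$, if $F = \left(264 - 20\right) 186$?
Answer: $- \frac{22692}{755} \approx -30.056$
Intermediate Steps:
$b{\left(I,t \right)} = I + t$
$F = 45384$ ($F = 244 \cdot 186 = 45384$)
$\frac{F}{b{\left(-907,-603 \right)}} = \frac{45384}{-907 - 603} = \frac{45384}{-1510} = 45384 \left(- \frac{1}{1510}\right) = - \frac{22692}{755}$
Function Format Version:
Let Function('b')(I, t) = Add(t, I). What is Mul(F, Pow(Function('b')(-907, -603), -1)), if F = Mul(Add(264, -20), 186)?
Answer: Rational(-22692, 755) ≈ -30.056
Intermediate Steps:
Function('b')(I, t) = Add(I, t)
F = 45384 (F = Mul(244, 186) = 45384)
Mul(F, Pow(Function('b')(-907, -603), -1)) = Mul(45384, Pow(Add(-907, -603), -1)) = Mul(45384, Pow(-1510, -1)) = Mul(45384, Rational(-1, 1510)) = Rational(-22692, 755)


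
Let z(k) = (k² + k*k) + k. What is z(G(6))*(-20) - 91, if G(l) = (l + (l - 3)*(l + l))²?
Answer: -124503211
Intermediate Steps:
G(l) = (l + 2*l*(-3 + l))² (G(l) = (l + (-3 + l)*(2*l))² = (l + 2*l*(-3 + l))²)
z(k) = k + 2*k² (z(k) = (k² + k²) + k = 2*k² + k = k + 2*k²)
z(G(6))*(-20) - 91 = ((6²*(-5 + 2*6)²)*(1 + 2*(6²*(-5 + 2*6)²)))*(-20) - 91 = ((36*(-5 + 12)²)*(1 + 2*(36*(-5 + 12)²)))*(-20) - 91 = ((36*7²)*(1 + 2*(36*7²)))*(-20) - 91 = ((36*49)*(1 + 2*(36*49)))*(-20) - 91 = (1764*(1 + 2*1764))*(-20) - 91 = (1764*(1 + 3528))*(-20) - 91 = (1764*3529)*(-20) - 91 = 6225156*(-20) - 91 = -124503120 - 91 = -124503211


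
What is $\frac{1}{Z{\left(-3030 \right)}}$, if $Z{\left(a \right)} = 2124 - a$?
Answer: $\frac{1}{5154} \approx 0.00019402$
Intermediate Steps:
$\frac{1}{Z{\left(-3030 \right)}} = \frac{1}{2124 - -3030} = \frac{1}{2124 + 3030} = \frac{1}{5154}$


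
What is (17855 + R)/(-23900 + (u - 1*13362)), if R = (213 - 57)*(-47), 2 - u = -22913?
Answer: -10523/14347 ≈ -0.73346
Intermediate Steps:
u = 22915 (u = 2 - 1*(-22913) = 2 + 22913 = 22915)
R = -7332 (R = 156*(-47) = -7332)
(17855 + R)/(-23900 + (u - 1*13362)) = (17855 - 7332)/(-23900 + (22915 - 1*13362)) = 10523/(-23900 + (22915 - 13362)) = 10523/(-23900 + 9553) = 10523/(-14347) = 10523*(-1/14347) = -10523/14347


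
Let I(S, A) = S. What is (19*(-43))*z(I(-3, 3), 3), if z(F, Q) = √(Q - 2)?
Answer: -817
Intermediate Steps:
z(F, Q) = √(-2 + Q)
(19*(-43))*z(I(-3, 3), 3) = (19*(-43))*√(-2 + 3) = -817*√1 = -817*1 = -817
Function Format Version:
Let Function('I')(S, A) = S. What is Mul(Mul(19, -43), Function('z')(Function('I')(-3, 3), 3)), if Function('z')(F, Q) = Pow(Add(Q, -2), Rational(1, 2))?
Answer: -817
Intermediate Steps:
Function('z')(F, Q) = Pow(Add(-2, Q), Rational(1, 2))
Mul(Mul(19, -43), Function('z')(Function('I')(-3, 3), 3)) = Mul(Mul(19, -43), Pow(Add(-2, 3), Rational(1, 2))) = Mul(-817, Pow(1, Rational(1, 2))) = Mul(-817, 1) = -817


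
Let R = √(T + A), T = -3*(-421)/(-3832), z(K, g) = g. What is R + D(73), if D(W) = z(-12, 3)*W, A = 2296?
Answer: 219 + √8427534622/1916 ≈ 266.91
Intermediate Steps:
T = -1263/3832 (T = 1263*(-1/3832) = -1263/3832 ≈ -0.32959)
R = √8427534622/1916 (R = √(-1263/3832 + 2296) = √(8797009/3832) = √8427534622/1916 ≈ 47.913)
D(W) = 3*W
R + D(73) = √8427534622/1916 + 3*73 = √8427534622/1916 + 219 = 219 + √8427534622/1916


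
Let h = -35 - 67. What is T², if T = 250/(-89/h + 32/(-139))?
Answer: 12563480250000/82937449 ≈ 1.5148e+5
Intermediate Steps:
h = -102
T = 3544500/9107 (T = 250/(-89/(-102) + 32/(-139)) = 250/(-89*(-1/102) + 32*(-1/139)) = 250/(89/102 - 32/139) = 250/(9107/14178) = 250*(14178/9107) = 3544500/9107 ≈ 389.21)
T² = (3544500/9107)² = 12563480250000/82937449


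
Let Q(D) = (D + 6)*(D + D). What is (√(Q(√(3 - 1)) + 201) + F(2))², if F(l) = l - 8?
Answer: (-6 + √(205 + 12*√2))² ≈ 79.186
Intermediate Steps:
Q(D) = 2*D*(6 + D) (Q(D) = (6 + D)*(2*D) = 2*D*(6 + D))
F(l) = -8 + l
(√(Q(√(3 - 1)) + 201) + F(2))² = (√(2*√(3 - 1)*(6 + √(3 - 1)) + 201) + (-8 + 2))² = (√(2*√2*(6 + √2) + 201) - 6)² = (√(201 + 2*√2*(6 + √2)) - 6)² = (-6 + √(201 + 2*√2*(6 + √2)))²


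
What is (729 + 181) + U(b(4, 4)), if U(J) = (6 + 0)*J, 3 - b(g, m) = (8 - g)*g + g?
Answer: 808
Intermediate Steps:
b(g, m) = 3 - g - g*(8 - g) (b(g, m) = 3 - ((8 - g)*g + g) = 3 - (g*(8 - g) + g) = 3 - (g + g*(8 - g)) = 3 + (-g - g*(8 - g)) = 3 - g - g*(8 - g))
U(J) = 6*J
(729 + 181) + U(b(4, 4)) = (729 + 181) + 6*(3 + 4**2 - 9*4) = 910 + 6*(3 + 16 - 36) = 910 + 6*(-17) = 910 - 102 = 808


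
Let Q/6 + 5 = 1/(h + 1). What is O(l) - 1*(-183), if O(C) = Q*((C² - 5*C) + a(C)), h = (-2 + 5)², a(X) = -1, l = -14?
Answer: -7608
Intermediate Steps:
h = 9 (h = 3² = 9)
Q = -147/5 (Q = -30 + 6/(9 + 1) = -30 + 6/10 = -30 + 6*(⅒) = -30 + ⅗ = -147/5 ≈ -29.400)
O(C) = 147/5 + 147*C - 147*C²/5 (O(C) = -147*((C² - 5*C) - 1)/5 = -147*(-1 + C² - 5*C)/5 = 147/5 + 147*C - 147*C²/5)
O(l) - 1*(-183) = (147/5 + 147*(-14) - 147/5*(-14)²) - 1*(-183) = (147/5 - 2058 - 147/5*196) + 183 = (147/5 - 2058 - 28812/5) + 183 = -7791 + 183 = -7608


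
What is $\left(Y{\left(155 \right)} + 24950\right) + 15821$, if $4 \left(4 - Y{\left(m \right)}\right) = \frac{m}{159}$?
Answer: $\frac{25932745}{636} \approx 40775.0$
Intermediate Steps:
$Y{\left(m \right)} = 4 - \frac{m}{636}$ ($Y{\left(m \right)} = 4 - \frac{m \frac{1}{159}}{4} = 4 - \frac{\frac{1}{159} m}{4} = 4 - \frac{m}{636}$)
$\left(Y{\left(155 \right)} + 24950\right) + 15821 = \left(\left(4 - \frac{155}{636}\right) + 24950\right) + 15821 = \left(\frac{2389}{636} + 24950\right) + 15821 = \frac{15870589}{636} + 15821 = \frac{25932745}{636}$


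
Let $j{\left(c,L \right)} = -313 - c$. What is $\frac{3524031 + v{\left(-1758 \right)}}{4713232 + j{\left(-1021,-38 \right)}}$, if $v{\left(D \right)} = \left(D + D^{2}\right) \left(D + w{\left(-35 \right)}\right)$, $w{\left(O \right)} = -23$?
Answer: $- \frac{14279583}{12244} \approx -1166.3$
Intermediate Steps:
$v{\left(D \right)} = \left(-23 + D\right) \left(D + D^{2}\right)$ ($v{\left(D \right)} = \left(D + D^{2}\right) \left(D - 23\right) = \left(D + D^{2}\right) \left(-23 + D\right) = \left(-23 + D\right) \left(D + D^{2}\right)$)
$\frac{3524031 + v{\left(-1758 \right)}}{4713232 + j{\left(-1021,-38 \right)}} = \frac{3524031 - 1758 \left(-23 + \left(-1758\right)^{2} - -38676\right)}{4713232 - -708} = \frac{3524031 - 1758 \left(-23 + 3090564 + 38676\right)}{4713232 + \left(-313 + 1021\right)} = \frac{3524031 - 5501163486}{4713232 + 708} = \frac{3524031 - 5501163486}{4713940} = \left(-5497639455\right) \frac{1}{4713940} = - \frac{14279583}{12244}$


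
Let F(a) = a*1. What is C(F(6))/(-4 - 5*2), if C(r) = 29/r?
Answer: -29/84 ≈ -0.34524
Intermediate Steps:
F(a) = a
C(F(6))/(-4 - 5*2) = (29/6)/(-4 - 5*2) = (29*(⅙))/(-4 - 10) = (29/6)/(-14) = (29/6)*(-1/14) = -29/84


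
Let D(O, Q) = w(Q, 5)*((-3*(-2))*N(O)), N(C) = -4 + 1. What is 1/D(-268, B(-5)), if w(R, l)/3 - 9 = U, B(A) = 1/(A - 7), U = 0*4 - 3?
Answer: -1/324 ≈ -0.0030864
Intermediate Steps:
U = -3 (U = 0 - 3 = -3)
N(C) = -3
B(A) = 1/(-7 + A)
w(R, l) = 18 (w(R, l) = 27 + 3*(-3) = 27 - 9 = 18)
D(O, Q) = -324 (D(O, Q) = 18*(-3*(-2)*(-3)) = 18*(6*(-3)) = 18*(-18) = -324)
1/D(-268, B(-5)) = 1/(-324) = -1/324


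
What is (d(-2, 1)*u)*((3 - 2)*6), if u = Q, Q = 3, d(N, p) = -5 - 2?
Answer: -126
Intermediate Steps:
d(N, p) = -7
u = 3
(d(-2, 1)*u)*((3 - 2)*6) = (-7*3)*((3 - 2)*6) = -21*6 = -126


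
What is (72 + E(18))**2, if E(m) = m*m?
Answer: 156816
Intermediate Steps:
E(m) = m**2
(72 + E(18))**2 = (72 + 18**2)**2 = (72 + 324)**2 = 396**2 = 156816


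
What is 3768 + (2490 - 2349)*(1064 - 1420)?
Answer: -46428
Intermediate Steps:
3768 + (2490 - 2349)*(1064 - 1420) = 3768 + 141*(-356) = 3768 - 50196 = -46428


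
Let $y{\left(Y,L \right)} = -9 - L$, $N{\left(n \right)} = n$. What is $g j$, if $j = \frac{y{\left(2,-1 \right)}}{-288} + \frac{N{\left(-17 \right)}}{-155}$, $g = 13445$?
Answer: $\frac{2062463}{1116} \approx 1848.1$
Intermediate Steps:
$j = \frac{767}{5580}$ ($j = \frac{-9 - -1}{-288} - \frac{17}{-155} = \left(-9 + 1\right) \left(- \frac{1}{288}\right) - - \frac{17}{155} = \left(-8\right) \left(- \frac{1}{288}\right) + \frac{17}{155} = \frac{1}{36} + \frac{17}{155} = \frac{767}{5580} \approx 0.13746$)
$g j = 13445 \cdot \frac{767}{5580} = \frac{2062463}{1116}$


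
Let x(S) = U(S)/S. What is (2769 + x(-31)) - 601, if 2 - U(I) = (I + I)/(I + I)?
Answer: 67207/31 ≈ 2168.0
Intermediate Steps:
U(I) = 1 (U(I) = 2 - (I + I)/(I + I) = 2 - 2*I/(2*I) = 2 - 2*I*1/(2*I) = 2 - 1*1 = 2 - 1 = 1)
x(S) = 1/S
(2769 + x(-31)) - 601 = (2769 + 1/(-31)) - 601 = (2769 - 1/31) - 601 = 85838/31 - 601 = 67207/31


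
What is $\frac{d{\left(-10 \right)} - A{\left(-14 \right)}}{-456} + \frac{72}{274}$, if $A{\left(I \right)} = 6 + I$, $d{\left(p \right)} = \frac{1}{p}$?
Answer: $\frac{153337}{624720} \approx 0.24545$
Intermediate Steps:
$\frac{d{\left(-10 \right)} - A{\left(-14 \right)}}{-456} + \frac{72}{274} = \frac{\frac{1}{-10} - \left(6 - 14\right)}{-456} + \frac{72}{274} = \left(- \frac{1}{10} - -8\right) \left(- \frac{1}{456}\right) + 72 \cdot \frac{1}{274} = \left(- \frac{1}{10} + 8\right) \left(- \frac{1}{456}\right) + \frac{36}{137} = \frac{79}{10} \left(- \frac{1}{456}\right) + \frac{36}{137} = - \frac{79}{4560} + \frac{36}{137} = \frac{153337}{624720}$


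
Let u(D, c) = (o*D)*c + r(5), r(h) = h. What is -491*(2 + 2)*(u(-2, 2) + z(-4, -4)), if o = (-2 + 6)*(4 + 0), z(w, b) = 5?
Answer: 106056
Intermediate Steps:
o = 16 (o = 4*4 = 16)
u(D, c) = 5 + 16*D*c (u(D, c) = (16*D)*c + 5 = 16*D*c + 5 = 5 + 16*D*c)
-491*(2 + 2)*(u(-2, 2) + z(-4, -4)) = -491*(2 + 2)*((5 + 16*(-2)*2) + 5) = -1964*((5 - 64) + 5) = -1964*(-59 + 5) = -1964*(-54) = -491*(-216) = 106056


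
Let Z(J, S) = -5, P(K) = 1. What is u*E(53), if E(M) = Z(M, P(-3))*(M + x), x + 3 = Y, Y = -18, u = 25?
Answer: -4000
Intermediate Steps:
x = -21 (x = -3 - 18 = -21)
E(M) = 105 - 5*M (E(M) = -5*(M - 21) = -5*(-21 + M) = 105 - 5*M)
u*E(53) = 25*(105 - 5*53) = 25*(105 - 265) = 25*(-160) = -4000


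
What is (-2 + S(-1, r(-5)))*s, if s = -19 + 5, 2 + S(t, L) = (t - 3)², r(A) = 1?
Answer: -168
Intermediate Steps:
S(t, L) = -2 + (-3 + t)² (S(t, L) = -2 + (t - 3)² = -2 + (-3 + t)²)
s = -14
(-2 + S(-1, r(-5)))*s = (-2 + (-2 + (-3 - 1)²))*(-14) = (-2 + (-2 + (-4)²))*(-14) = (-2 + (-2 + 16))*(-14) = (-2 + 14)*(-14) = 12*(-14) = -168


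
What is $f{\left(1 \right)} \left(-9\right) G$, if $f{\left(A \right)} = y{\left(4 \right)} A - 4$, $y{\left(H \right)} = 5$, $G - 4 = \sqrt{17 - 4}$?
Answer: $-36 - 9 \sqrt{13} \approx -68.45$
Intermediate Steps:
$G = 4 + \sqrt{13}$ ($G = 4 + \sqrt{17 - 4} = 4 + \sqrt{13} \approx 7.6056$)
$f{\left(A \right)} = -4 + 5 A$ ($f{\left(A \right)} = 5 A - 4 = -4 + 5 A$)
$f{\left(1 \right)} \left(-9\right) G = \left(-4 + 5 \cdot 1\right) \left(-9\right) \left(4 + \sqrt{13}\right) = \left(-4 + 5\right) \left(-9\right) \left(4 + \sqrt{13}\right) = 1 \left(-9\right) \left(4 + \sqrt{13}\right) = - 9 \left(4 + \sqrt{13}\right) = -36 - 9 \sqrt{13}$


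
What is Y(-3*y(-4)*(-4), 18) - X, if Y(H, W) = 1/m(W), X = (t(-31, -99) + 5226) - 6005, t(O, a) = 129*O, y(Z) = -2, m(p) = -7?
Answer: 33445/7 ≈ 4777.9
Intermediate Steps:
X = -4778 (X = (129*(-31) + 5226) - 6005 = (-3999 + 5226) - 6005 = 1227 - 6005 = -4778)
Y(H, W) = -⅐ (Y(H, W) = 1/(-7) = -⅐)
Y(-3*y(-4)*(-4), 18) - X = -⅐ - 1*(-4778) = -⅐ + 4778 = 33445/7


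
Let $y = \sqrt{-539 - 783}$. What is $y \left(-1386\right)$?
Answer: $- 1386 i \sqrt{1322} \approx - 50394.0 i$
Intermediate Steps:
$y = i \sqrt{1322}$ ($y = \sqrt{-1322} = i \sqrt{1322} \approx 36.359 i$)
$y \left(-1386\right) = i \sqrt{1322} \left(-1386\right) = - 1386 i \sqrt{1322}$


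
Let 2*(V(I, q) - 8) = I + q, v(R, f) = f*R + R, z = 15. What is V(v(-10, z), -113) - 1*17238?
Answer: -34733/2 ≈ -17367.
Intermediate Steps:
v(R, f) = R + R*f (v(R, f) = R*f + R = R + R*f)
V(I, q) = 8 + I/2 + q/2 (V(I, q) = 8 + (I + q)/2 = 8 + (I/2 + q/2) = 8 + I/2 + q/2)
V(v(-10, z), -113) - 1*17238 = (8 + (-10*(1 + 15))/2 + (½)*(-113)) - 1*17238 = (8 + (-10*16)/2 - 113/2) - 17238 = (8 + (½)*(-160) - 113/2) - 17238 = (8 - 80 - 113/2) - 17238 = -257/2 - 17238 = -34733/2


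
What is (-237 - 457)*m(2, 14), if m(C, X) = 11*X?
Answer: -106876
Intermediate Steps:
(-237 - 457)*m(2, 14) = (-237 - 457)*(11*14) = -694*154 = -106876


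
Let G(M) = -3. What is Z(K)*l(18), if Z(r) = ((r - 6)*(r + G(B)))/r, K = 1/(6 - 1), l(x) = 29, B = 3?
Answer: 11774/5 ≈ 2354.8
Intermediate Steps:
K = 1/5 ≈ 0.20000
Z(r) = (-6 + r)*(-3 + r)/r (Z(r) = ((r - 6)*(r - 3))/r = ((-6 + r)*(-3 + r))/r = (-6 + r)*(-3 + r)/r)
Z(K)*l(18) = (-9 + 1/5 + 18/(1/5))*29 = (-9 + 1/5 + 18*5)*29 = (-9 + 1/5 + 90)*29 = (406/5)*29 = 11774/5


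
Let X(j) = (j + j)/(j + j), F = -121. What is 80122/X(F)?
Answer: 80122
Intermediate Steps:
X(j) = 1 (X(j) = (2*j)/((2*j)) = (2*j)*(1/(2*j)) = 1)
80122/X(F) = 80122/1 = 80122*1 = 80122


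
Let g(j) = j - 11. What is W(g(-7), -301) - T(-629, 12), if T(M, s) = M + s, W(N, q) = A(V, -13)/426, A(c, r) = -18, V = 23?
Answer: 43804/71 ≈ 616.96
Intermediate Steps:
g(j) = -11 + j
W(N, q) = -3/71 (W(N, q) = -18/426 = -18*1/426 = -3/71)
W(g(-7), -301) - T(-629, 12) = -3/71 - (-629 + 12) = -3/71 - 1*(-617) = -3/71 + 617 = 43804/71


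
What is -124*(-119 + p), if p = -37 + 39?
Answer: 14508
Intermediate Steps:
p = 2
-124*(-119 + p) = -124*(-119 + 2) = -124*(-117) = 14508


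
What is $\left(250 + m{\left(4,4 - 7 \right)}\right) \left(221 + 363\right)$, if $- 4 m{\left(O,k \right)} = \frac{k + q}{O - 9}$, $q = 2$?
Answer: $\frac{729854}{5} \approx 1.4597 \cdot 10^{5}$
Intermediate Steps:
$m{\left(O,k \right)} = - \frac{2 + k}{4 \left(-9 + O\right)}$ ($m{\left(O,k \right)} = - \frac{\left(k + 2\right) \frac{1}{O - 9}}{4} = - \frac{\left(2 + k\right) \frac{1}{-9 + O}}{4} = - \frac{\frac{1}{-9 + O} \left(2 + k\right)}{4} = - \frac{2 + k}{4 \left(-9 + O\right)}$)
$\left(250 + m{\left(4,4 - 7 \right)}\right) \left(221 + 363\right) = \left(250 + \frac{-2 - \left(4 - 7\right)}{4 \left(-9 + 4\right)}\right) \left(221 + 363\right) = \left(250 + \frac{-2 - -3}{4 \left(-5\right)}\right) 584 = \left(250 + \frac{1}{4} \left(- \frac{1}{5}\right) \left(-2 + 3\right)\right) 584 = \left(250 + \frac{1}{4} \left(- \frac{1}{5}\right) 1\right) 584 = \left(250 - \frac{1}{20}\right) 584 = \frac{4999}{20} \cdot 584 = \frac{729854}{5}$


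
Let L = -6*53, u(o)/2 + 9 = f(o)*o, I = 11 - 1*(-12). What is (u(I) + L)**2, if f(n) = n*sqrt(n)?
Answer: 25858268 - 710976*sqrt(23) ≈ 2.2449e+7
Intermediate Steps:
f(n) = n**(3/2)
I = 23 (I = 11 + 12 = 23)
u(o) = -18 + 2*o**(5/2) (u(o) = -18 + 2*(o**(3/2)*o) = -18 + 2*o**(5/2))
L = -318
(u(I) + L)**2 = ((-18 + 2*23**(5/2)) - 318)**2 = ((-18 + 2*(529*sqrt(23))) - 318)**2 = ((-18 + 1058*sqrt(23)) - 318)**2 = (-336 + 1058*sqrt(23))**2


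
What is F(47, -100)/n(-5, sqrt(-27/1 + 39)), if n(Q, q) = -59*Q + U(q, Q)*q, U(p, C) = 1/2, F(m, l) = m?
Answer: 13865/87022 - 47*sqrt(3)/87022 ≈ 0.15839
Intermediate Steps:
U(p, C) = 1/2
n(Q, q) = q/2 - 59*Q (n(Q, q) = -59*Q + q/2 = q/2 - 59*Q)
F(47, -100)/n(-5, sqrt(-27/1 + 39)) = 47/(sqrt(-27/1 + 39)/2 - 59*(-5)) = 47/(sqrt(-27*1 + 39)/2 + 295) = 47/(sqrt(-27 + 39)/2 + 295) = 47/(sqrt(12)/2 + 295) = 47/((2*sqrt(3))/2 + 295) = 47/(sqrt(3) + 295) = 47/(295 + sqrt(3))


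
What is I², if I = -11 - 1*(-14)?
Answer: 9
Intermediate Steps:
I = 3 (I = -11 + 14 = 3)
I² = 3² = 9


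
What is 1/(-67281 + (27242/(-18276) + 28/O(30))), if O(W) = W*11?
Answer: -502590/33815464301 ≈ -1.4863e-5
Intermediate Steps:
O(W) = 11*W
1/(-67281 + (27242/(-18276) + 28/O(30))) = 1/(-67281 + (27242/(-18276) + 28/((11*30)))) = 1/(-67281 + (27242*(-1/18276) + 28/330)) = 1/(-67281 + (-13621/9138 + 28*(1/330))) = 1/(-67281 + (-13621/9138 + 14/165)) = 1/(-67281 - 706511/502590) = 1/(-33815464301/502590) = -502590/33815464301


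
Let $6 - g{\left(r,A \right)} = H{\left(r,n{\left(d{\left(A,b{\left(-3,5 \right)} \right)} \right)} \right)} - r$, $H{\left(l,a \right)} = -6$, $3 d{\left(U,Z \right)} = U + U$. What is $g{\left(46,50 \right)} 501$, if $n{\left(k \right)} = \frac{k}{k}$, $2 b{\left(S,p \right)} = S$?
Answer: $29058$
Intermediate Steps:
$b{\left(S,p \right)} = \frac{S}{2}$
$d{\left(U,Z \right)} = \frac{2 U}{3}$ ($d{\left(U,Z \right)} = \frac{U + U}{3} = \frac{2 U}{3}$)
$n{\left(k \right)} = 1$
$g{\left(r,A \right)} = 12 + r$ ($g{\left(r,A \right)} = 6 - \left(-6 - r\right) = 6 + \left(6 + r\right) = 12 + r$)
$g{\left(46,50 \right)} 501 = \left(12 + 46\right) 501 = 58 \cdot 501 = 29058$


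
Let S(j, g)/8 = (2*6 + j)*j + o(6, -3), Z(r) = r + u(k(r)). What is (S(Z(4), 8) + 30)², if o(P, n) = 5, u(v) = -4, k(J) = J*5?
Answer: 4900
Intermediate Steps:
k(J) = 5*J
Z(r) = -4 + r (Z(r) = r - 4 = -4 + r)
S(j, g) = 40 + 8*j*(12 + j) (S(j, g) = 8*((2*6 + j)*j + 5) = 8*((12 + j)*j + 5) = 8*(j*(12 + j) + 5) = 8*(5 + j*(12 + j)) = 40 + 8*j*(12 + j))
(S(Z(4), 8) + 30)² = ((40 + 8*(-4 + 4)² + 96*(-4 + 4)) + 30)² = ((40 + 8*0² + 96*0) + 30)² = ((40 + 8*0 + 0) + 30)² = ((40 + 0 + 0) + 30)² = (40 + 30)² = 70² = 4900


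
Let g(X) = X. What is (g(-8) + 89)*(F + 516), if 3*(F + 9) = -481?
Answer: 28080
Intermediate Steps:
F = -508/3 (F = -9 + (⅓)*(-481) = -9 - 481/3 = -508/3 ≈ -169.33)
(g(-8) + 89)*(F + 516) = (-8 + 89)*(-508/3 + 516) = 81*(1040/3) = 28080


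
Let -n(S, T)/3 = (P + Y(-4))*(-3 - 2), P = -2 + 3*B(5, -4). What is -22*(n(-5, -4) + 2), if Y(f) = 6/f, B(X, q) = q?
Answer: 5071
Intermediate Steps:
P = -14 (P = -2 + 3*(-4) = -2 - 12 = -14)
n(S, T) = -465/2 (n(S, T) = -3*(-14 + 6/(-4))*(-3 - 2) = -3*(-14 + 6*(-1/4))*(-5) = -3*(-14 - 3/2)*(-5) = -(-93)*(-5)/2 = -3*155/2 = -465/2)
-22*(n(-5, -4) + 2) = -22*(-465/2 + 2) = -22*(-461/2) = 5071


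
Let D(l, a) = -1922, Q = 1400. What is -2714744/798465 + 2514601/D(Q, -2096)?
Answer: -2013038625433/1534649730 ≈ -1311.7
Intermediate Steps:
-2714744/798465 + 2514601/D(Q, -2096) = -2714744/798465 + 2514601/(-1922) = -2714744*1/798465 + 2514601*(-1/1922) = -2714744/798465 - 2514601/1922 = -2013038625433/1534649730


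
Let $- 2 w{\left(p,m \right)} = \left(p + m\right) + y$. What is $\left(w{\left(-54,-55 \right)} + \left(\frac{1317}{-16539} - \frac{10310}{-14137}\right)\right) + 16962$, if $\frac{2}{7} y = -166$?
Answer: $\frac{1348911155154}{77937281} \approx 17308.0$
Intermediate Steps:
$y = -581$ ($y = \frac{7}{2} \left(-166\right) = -581$)
$w{\left(p,m \right)} = \frac{581}{2} - \frac{m}{2} - \frac{p}{2}$ ($w{\left(p,m \right)} = - \frac{\left(p + m\right) - 581}{2} = - \frac{\left(m + p\right) - 581}{2} = - \frac{-581 + m + p}{2} = \frac{581}{2} - \frac{m}{2} - \frac{p}{2}$)
$\left(w{\left(-54,-55 \right)} + \left(\frac{1317}{-16539} - \frac{10310}{-14137}\right)\right) + 16962 = \left(\left(\frac{581}{2} - - \frac{55}{2} - -27\right) + \left(\frac{1317}{-16539} - \frac{10310}{-14137}\right)\right) + 16962 = \left(\left(\frac{581}{2} + \frac{55}{2} + 27\right) + \left(1317 \left(- \frac{1}{16539}\right) - - \frac{10310}{14137}\right)\right) + 16962 = \left(345 + \left(- \frac{439}{5513} + \frac{10310}{14137}\right)\right) + 16962 = \left(345 + \frac{50632887}{77937281}\right) + 16962 = \frac{26938994832}{77937281} + 16962 = \frac{1348911155154}{77937281}$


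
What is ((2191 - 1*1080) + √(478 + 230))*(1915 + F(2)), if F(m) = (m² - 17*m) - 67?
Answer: 2019798 + 3636*√177 ≈ 2.0682e+6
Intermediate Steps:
F(m) = -67 + m² - 17*m
((2191 - 1*1080) + √(478 + 230))*(1915 + F(2)) = ((2191 - 1*1080) + √(478 + 230))*(1915 + (-67 + 2² - 17*2)) = ((2191 - 1080) + √708)*(1915 + (-67 + 4 - 34)) = (1111 + 2*√177)*(1915 - 97) = (1111 + 2*√177)*1818 = 2019798 + 3636*√177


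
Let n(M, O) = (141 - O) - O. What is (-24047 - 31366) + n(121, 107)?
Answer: -55486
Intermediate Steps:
n(M, O) = 141 - 2*O
(-24047 - 31366) + n(121, 107) = (-24047 - 31366) + (141 - 2*107) = -55413 + (141 - 214) = -55413 - 73 = -55486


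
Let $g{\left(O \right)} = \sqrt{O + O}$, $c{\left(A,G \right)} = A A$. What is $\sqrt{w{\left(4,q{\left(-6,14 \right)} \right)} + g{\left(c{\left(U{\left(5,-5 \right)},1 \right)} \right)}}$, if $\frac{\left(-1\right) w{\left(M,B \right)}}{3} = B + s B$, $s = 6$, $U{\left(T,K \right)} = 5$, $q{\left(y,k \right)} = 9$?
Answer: $\sqrt{-189 + 5 \sqrt{2}} \approx 13.488 i$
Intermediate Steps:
$w{\left(M,B \right)} = - 21 B$ ($w{\left(M,B \right)} = - 3 \left(B + 6 B\right) = - 3 \cdot 7 B = - 21 B$)
$c{\left(A,G \right)} = A^{2}$
$g{\left(O \right)} = \sqrt{2} \sqrt{O}$ ($g{\left(O \right)} = \sqrt{2 O} = \sqrt{2} \sqrt{O}$)
$\sqrt{w{\left(4,q{\left(-6,14 \right)} \right)} + g{\left(c{\left(U{\left(5,-5 \right)},1 \right)} \right)}} = \sqrt{\left(-21\right) 9 + \sqrt{2} \sqrt{5^{2}}} = \sqrt{-189 + \sqrt{2} \sqrt{25}} = \sqrt{-189 + \sqrt{2} \cdot 5} = \sqrt{-189 + 5 \sqrt{2}}$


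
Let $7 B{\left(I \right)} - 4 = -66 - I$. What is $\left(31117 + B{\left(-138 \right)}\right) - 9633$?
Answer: $\frac{150464}{7} \approx 21495.0$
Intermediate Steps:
$B{\left(I \right)} = - \frac{62}{7} - \frac{I}{7}$ ($B{\left(I \right)} = \frac{4}{7} + \frac{-66 - I}{7} = \frac{4}{7} - \left(\frac{66}{7} + \frac{I}{7}\right) = - \frac{62}{7} - \frac{I}{7}$)
$\left(31117 + B{\left(-138 \right)}\right) - 9633 = \left(31117 - - \frac{76}{7}\right) - 9633 = \left(31117 + \left(- \frac{62}{7} + \frac{138}{7}\right)\right) - 9633 = \left(31117 + \frac{76}{7}\right) - 9633 = \frac{217895}{7} - 9633 = \frac{150464}{7}$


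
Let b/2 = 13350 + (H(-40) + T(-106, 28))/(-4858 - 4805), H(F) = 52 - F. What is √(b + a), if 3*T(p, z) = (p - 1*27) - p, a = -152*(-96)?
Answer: √3855579807090/9663 ≈ 203.20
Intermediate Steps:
a = 14592
T(p, z) = -9 (T(p, z) = ((p - 1*27) - p)/3 = ((p - 27) - p)/3 = ((-27 + p) - p)/3 = (⅓)*(-27) = -9)
b = 258001934/9663 (b = 2*(13350 + ((52 - 1*(-40)) - 9)/(-4858 - 4805)) = 2*(13350 + ((52 + 40) - 9)/(-9663)) = 2*(13350 + (92 - 9)*(-1/9663)) = 2*(13350 + 83*(-1/9663)) = 2*(13350 - 83/9663) = 2*(129000967/9663) = 258001934/9663 ≈ 26700.)
√(b + a) = √(258001934/9663 + 14592) = √(399004430/9663) = √3855579807090/9663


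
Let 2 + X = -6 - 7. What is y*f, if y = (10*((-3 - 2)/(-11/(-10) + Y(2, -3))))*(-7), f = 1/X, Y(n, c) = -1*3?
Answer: 700/57 ≈ 12.281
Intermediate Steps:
Y(n, c) = -3
X = -15 (X = -2 + (-6 - 7) = -2 - 13 = -15)
f = -1/15 (f = 1/(-15) = -1/15 ≈ -0.066667)
y = -3500/19 (y = (10*((-3 - 2)/(-11/(-10) - 3)))*(-7) = (10*(-5/(-11*(-1/10) - 3)))*(-7) = (10*(-5/(11/10 - 3)))*(-7) = (10*(-5/(-19/10)))*(-7) = (10*(-5*(-10/19)))*(-7) = (10*(50/19))*(-7) = (500/19)*(-7) = -3500/19 ≈ -184.21)
y*f = -3500/19*(-1/15) = 700/57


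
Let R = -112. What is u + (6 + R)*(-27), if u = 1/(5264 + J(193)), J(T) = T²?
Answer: 121672207/42513 ≈ 2862.0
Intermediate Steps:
u = 1/42513 (u = 1/(5264 + 193²) = 1/(5264 + 37249) = 1/42513 ≈ 2.3522e-5)
u + (6 + R)*(-27) = 1/42513 + (6 - 112)*(-27) = 1/42513 - 106*(-27) = 1/42513 + 2862 = 121672207/42513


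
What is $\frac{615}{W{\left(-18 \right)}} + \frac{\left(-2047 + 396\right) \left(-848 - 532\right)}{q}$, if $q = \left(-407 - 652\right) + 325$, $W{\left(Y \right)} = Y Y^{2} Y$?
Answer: $- \frac{39862461245}{12842064} \approx -3104.1$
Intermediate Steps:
$W{\left(Y \right)} = Y^{4}$ ($W{\left(Y \right)} = Y^{3} Y = Y^{4}$)
$q = -734$ ($q = -1059 + 325 = -734$)
$\frac{615}{W{\left(-18 \right)}} + \frac{\left(-2047 + 396\right) \left(-848 - 532\right)}{q} = \frac{615}{\left(-18\right)^{4}} + \frac{\left(-2047 + 396\right) \left(-848 - 532\right)}{-734} = \frac{615}{104976} + \left(-1651\right) \left(-1380\right) \left(- \frac{1}{734}\right) = 615 \cdot \frac{1}{104976} + 2278380 \left(- \frac{1}{734}\right) = \frac{205}{34992} - \frac{1139190}{367} = - \frac{39862461245}{12842064}$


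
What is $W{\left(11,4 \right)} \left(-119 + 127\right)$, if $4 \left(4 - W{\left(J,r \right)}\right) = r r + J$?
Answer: $-22$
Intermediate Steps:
$W{\left(J,r \right)} = 4 - \frac{J}{4} - \frac{r^{2}}{4}$ ($W{\left(J,r \right)} = 4 - \frac{r r + J}{4} = 4 - \frac{r^{2} + J}{4} = 4 - \frac{J + r^{2}}{4} = 4 - \left(\frac{J}{4} + \frac{r^{2}}{4}\right) = 4 - \frac{J}{4} - \frac{r^{2}}{4}$)
$W{\left(11,4 \right)} \left(-119 + 127\right) = \left(4 - \frac{11}{4} - \frac{4^{2}}{4}\right) \left(-119 + 127\right) = \left(4 - \frac{11}{4} - 4\right) 8 = \left(- \frac{11}{4}\right) 8 = -22$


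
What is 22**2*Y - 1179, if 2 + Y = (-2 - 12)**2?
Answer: 92717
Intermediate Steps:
Y = 194 (Y = -2 + (-2 - 12)**2 = -2 + (-14)**2 = -2 + 196 = 194)
22**2*Y - 1179 = 22**2*194 - 1179 = 484*194 - 1179 = 93896 - 1179 = 92717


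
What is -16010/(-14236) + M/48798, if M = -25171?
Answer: 52865203/86836041 ≈ 0.60879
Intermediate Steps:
-16010/(-14236) + M/48798 = -16010/(-14236) - 25171/48798 = -16010*(-1/14236) - 25171*1/48798 = 8005/7118 - 25171/48798 = 52865203/86836041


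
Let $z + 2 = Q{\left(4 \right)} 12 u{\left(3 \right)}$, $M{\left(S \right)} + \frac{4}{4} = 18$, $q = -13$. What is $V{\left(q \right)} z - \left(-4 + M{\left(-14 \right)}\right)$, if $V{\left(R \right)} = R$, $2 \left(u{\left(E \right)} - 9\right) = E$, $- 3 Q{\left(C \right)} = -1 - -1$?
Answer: $13$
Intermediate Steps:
$M{\left(S \right)} = 17$ ($M{\left(S \right)} = -1 + 18 = 17$)
$Q{\left(C \right)} = 0$ ($Q{\left(C \right)} = - \frac{-1 - -1}{3} = - \frac{-1 + 1}{3} = \left(- \frac{1}{3}\right) 0 = 0$)
$u{\left(E \right)} = 9 + \frac{E}{2}$
$z = -2$ ($z = -2 + 0 \cdot 12 \left(9 + \frac{1}{2} \cdot 3\right) = -2 + 0 \left(9 + \frac{3}{2}\right) = -2 + 0 \cdot \frac{21}{2} = -2 + 0 = -2$)
$V{\left(q \right)} z - \left(-4 + M{\left(-14 \right)}\right) = \left(-13\right) \left(-2\right) + \left(4 - 17\right) = 26 + \left(4 - 17\right) = 26 - 13 = 13$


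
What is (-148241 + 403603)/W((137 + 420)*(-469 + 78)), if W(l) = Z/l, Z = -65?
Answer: 55614523894/65 ≈ 8.5561e+8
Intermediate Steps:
W(l) = -65/l
(-148241 + 403603)/W((137 + 420)*(-469 + 78)) = (-148241 + 403603)/((-65*1/((-469 + 78)*(137 + 420)))) = 255362/((-65/(557*(-391)))) = 255362/((-65/(-217787))) = 255362/((-65*(-1/217787))) = 255362/(65/217787) = 255362*(217787/65) = 55614523894/65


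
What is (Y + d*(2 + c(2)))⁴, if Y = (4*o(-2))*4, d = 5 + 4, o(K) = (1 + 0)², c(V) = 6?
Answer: 59969536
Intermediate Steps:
o(K) = 1 (o(K) = 1² = 1)
d = 9
Y = 16 (Y = (4*1)*4 = 4*4 = 16)
(Y + d*(2 + c(2)))⁴ = (16 + 9*(2 + 6))⁴ = (16 + 9*8)⁴ = (16 + 72)⁴ = 88⁴ = 59969536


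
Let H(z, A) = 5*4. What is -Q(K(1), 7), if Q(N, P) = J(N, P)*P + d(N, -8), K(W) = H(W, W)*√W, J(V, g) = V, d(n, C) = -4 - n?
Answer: -116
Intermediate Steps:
H(z, A) = 20
K(W) = 20*√W
Q(N, P) = -4 - N + N*P (Q(N, P) = N*P + (-4 - N) = -4 - N + N*P)
-Q(K(1), 7) = -(-4 - 20*√1 + (20*√1)*7) = -(-4 - 20 + (20*1)*7) = -(-4 - 1*20 + 20*7) = -(-4 - 20 + 140) = -1*116 = -116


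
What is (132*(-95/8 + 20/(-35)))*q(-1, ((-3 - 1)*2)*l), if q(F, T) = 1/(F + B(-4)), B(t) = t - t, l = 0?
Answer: 23001/14 ≈ 1642.9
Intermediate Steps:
B(t) = 0
q(F, T) = 1/F (q(F, T) = 1/(F + 0) = 1/F)
(132*(-95/8 + 20/(-35)))*q(-1, ((-3 - 1)*2)*l) = (132*(-95/8 + 20/(-35)))/(-1) = (132*(-95*1/8 + 20*(-1/35)))*(-1) = (132*(-95/8 - 4/7))*(-1) = (132*(-697/56))*(-1) = -23001/14*(-1) = 23001/14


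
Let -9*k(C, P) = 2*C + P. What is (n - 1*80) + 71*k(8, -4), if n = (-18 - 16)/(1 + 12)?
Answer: -6914/39 ≈ -177.28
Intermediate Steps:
k(C, P) = -2*C/9 - P/9 (k(C, P) = -(2*C + P)/9 = -(P + 2*C)/9 = -2*C/9 - P/9)
n = -34/13 ≈ -2.6154
(n - 1*80) + 71*k(8, -4) = (-34/13 - 1*80) + 71*(-2/9*8 - 1/9*(-4)) = (-34/13 - 80) + 71*(-16/9 + 4/9) = -1074/13 + 71*(-4/3) = -1074/13 - 284/3 = -6914/39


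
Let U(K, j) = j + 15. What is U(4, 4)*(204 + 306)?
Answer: 9690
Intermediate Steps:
U(K, j) = 15 + j
U(4, 4)*(204 + 306) = (15 + 4)*(204 + 306) = 19*510 = 9690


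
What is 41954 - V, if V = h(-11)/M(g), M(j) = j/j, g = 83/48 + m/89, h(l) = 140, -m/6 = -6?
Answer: 41814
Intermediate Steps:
m = 36 (m = -6*(-6) = 36)
g = 9115/4272 (g = 83/48 + 36/89 = 9115/4272 ≈ 2.1337)
M(j) = 1
V = 140 (V = 140/1 = 140*1 = 140)
41954 - V = 41954 - 1*140 = 41954 - 140 = 41814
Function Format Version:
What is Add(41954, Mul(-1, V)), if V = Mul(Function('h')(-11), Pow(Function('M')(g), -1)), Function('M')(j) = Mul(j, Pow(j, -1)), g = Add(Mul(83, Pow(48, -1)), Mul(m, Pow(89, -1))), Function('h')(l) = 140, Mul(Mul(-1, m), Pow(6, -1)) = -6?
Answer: 41814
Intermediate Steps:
m = 36 (m = Mul(-6, -6) = 36)
g = Rational(9115, 4272) (g = Add(Mul(83, Pow(48, -1)), Mul(36, Pow(89, -1))) = Add(Mul(83, Rational(1, 48)), Mul(36, Rational(1, 89))) = Add(Rational(83, 48), Rational(36, 89)) = Rational(9115, 4272) ≈ 2.1337)
Function('M')(j) = 1
V = 140 (V = Mul(140, Pow(1, -1)) = Mul(140, 1) = 140)
Add(41954, Mul(-1, V)) = Add(41954, Mul(-1, 140)) = Add(41954, -140) = 41814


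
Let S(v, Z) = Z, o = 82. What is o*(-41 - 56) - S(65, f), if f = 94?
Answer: -8048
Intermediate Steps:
o*(-41 - 56) - S(65, f) = 82*(-41 - 56) - 1*94 = 82*(-97) - 94 = -7954 - 94 = -8048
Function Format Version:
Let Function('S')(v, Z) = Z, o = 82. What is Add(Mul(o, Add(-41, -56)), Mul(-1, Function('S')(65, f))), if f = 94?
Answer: -8048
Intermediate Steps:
Add(Mul(o, Add(-41, -56)), Mul(-1, Function('S')(65, f))) = Add(Mul(82, Add(-41, -56)), Mul(-1, 94)) = Add(Mul(82, -97), -94) = Add(-7954, -94) = -8048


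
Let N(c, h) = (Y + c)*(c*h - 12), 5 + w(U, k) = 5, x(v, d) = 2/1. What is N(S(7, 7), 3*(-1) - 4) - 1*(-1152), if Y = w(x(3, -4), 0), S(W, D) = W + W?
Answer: -388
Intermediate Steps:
S(W, D) = 2*W
x(v, d) = 2 (x(v, d) = 2*1 = 2)
w(U, k) = 0 (w(U, k) = -5 + 5 = 0)
Y = 0
N(c, h) = c*(-12 + c*h) (N(c, h) = (0 + c)*(c*h - 12) = c*(-12 + c*h))
N(S(7, 7), 3*(-1) - 4) - 1*(-1152) = (2*7)*(-12 + (2*7)*(3*(-1) - 4)) - 1*(-1152) = 14*(-12 + 14*(-3 - 4)) + 1152 = 14*(-12 + 14*(-7)) + 1152 = 14*(-12 - 98) + 1152 = 14*(-110) + 1152 = -1540 + 1152 = -388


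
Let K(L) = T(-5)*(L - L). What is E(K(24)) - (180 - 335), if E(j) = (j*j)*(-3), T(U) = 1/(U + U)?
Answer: 155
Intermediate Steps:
T(U) = 1/(2*U)
K(L) = 0 (K(L) = ((½)/(-5))*(L - L) = ((½)*(-⅕))*0 = -⅒*0 = 0)
E(j) = -3*j² (E(j) = j²*(-3) = -3*j²)
E(K(24)) - (180 - 335) = -3*0² - (180 - 335) = -3*0 - (-155) = 0 - 1*(-155) = 0 + 155 = 155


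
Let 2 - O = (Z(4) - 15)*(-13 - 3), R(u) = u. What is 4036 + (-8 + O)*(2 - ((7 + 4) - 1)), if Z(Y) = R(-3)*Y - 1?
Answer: 7668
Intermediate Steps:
Z(Y) = -1 - 3*Y (Z(Y) = -3*Y - 1 = -1 - 3*Y)
O = -446 (O = 2 - ((-1 - 3*4) - 15)*(-13 - 3) = 2 - ((-1 - 12) - 15)*(-16) = 2 - (-13 - 15)*(-16) = 2 - (-28)*(-16) = 2 - 1*448 = 2 - 448 = -446)
4036 + (-8 + O)*(2 - ((7 + 4) - 1)) = 4036 + (-8 - 446)*(2 - ((7 + 4) - 1)) = 4036 - 454*(2 - (11 - 1)) = 4036 - 454*(2 - 1*10) = 4036 - 454*(2 - 10) = 4036 - 454*(-8) = 4036 + 3632 = 7668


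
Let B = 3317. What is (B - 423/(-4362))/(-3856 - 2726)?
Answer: -4823059/9570228 ≈ -0.50396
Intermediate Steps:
(B - 423/(-4362))/(-3856 - 2726) = (3317 - 423/(-4362))/(-3856 - 2726) = (3317 - 423*(-1/4362))/(-6582) = (3317 + 141/1454)*(-1/6582) = (4823059/1454)*(-1/6582) = -4823059/9570228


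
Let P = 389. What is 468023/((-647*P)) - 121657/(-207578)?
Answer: -66532279563/52243853774 ≈ -1.2735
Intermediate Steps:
468023/((-647*P)) - 121657/(-207578) = 468023/((-647*389)) - 121657/(-207578) = 468023/(-251683) - 121657*(-1/207578) = 468023*(-1/251683) + 121657/207578 = -468023/251683 + 121657/207578 = -66532279563/52243853774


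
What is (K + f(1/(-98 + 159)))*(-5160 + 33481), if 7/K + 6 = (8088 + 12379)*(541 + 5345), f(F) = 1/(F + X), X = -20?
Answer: -9048664882441/6384844068 ≈ -1417.2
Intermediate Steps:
f(F) = 1/(-20 + F) (f(F) = 1/(F - 20) = 1/(-20 + F))
K = 7/120468756 (K = 7/(-6 + (8088 + 12379)*(541 + 5345)) = 7/(-6 + 20467*5886) = 7/(-6 + 120468762) = 7/120468756 ≈ 5.8106e-8)
(K + f(1/(-98 + 159)))*(-5160 + 33481) = (7/120468756 + 1/(-20 + 1/(-98 + 159)))*(-5160 + 33481) = (7/120468756 + 1/(-20 + 1/61))*28321 = (7/120468756 + 1/(-1219/61))*28321 = (7/120468756 - 61/1219)*28321 = -319503721/6384844068*28321 = -9048664882441/6384844068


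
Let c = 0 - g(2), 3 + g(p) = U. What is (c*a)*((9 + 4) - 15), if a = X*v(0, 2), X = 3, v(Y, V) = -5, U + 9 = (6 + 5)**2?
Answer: -3270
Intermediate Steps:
U = 112 (U = -9 + (6 + 5)**2 = -9 + 11**2 = -9 + 121 = 112)
g(p) = 109 (g(p) = -3 + 112 = 109)
c = -109 (c = 0 - 1*109 = 0 - 109 = -109)
a = -15 (a = 3*(-5) = -15)
(c*a)*((9 + 4) - 15) = (-109*(-15))*((9 + 4) - 15) = 1635*(13 - 15) = 1635*(-2) = -3270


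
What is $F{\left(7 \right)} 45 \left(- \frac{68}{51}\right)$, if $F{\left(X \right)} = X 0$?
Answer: $0$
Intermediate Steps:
$F{\left(X \right)} = 0$
$F{\left(7 \right)} 45 \left(- \frac{68}{51}\right) = 0 \cdot 45 \left(- \frac{68}{51}\right) = 0 \left(\left(-68\right) \frac{1}{51}\right) = 0 \left(- \frac{4}{3}\right) = 0$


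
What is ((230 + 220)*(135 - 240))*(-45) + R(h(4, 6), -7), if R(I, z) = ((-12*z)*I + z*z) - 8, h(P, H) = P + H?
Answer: 2127131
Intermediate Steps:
h(P, H) = H + P
R(I, z) = -8 + z² - 12*I*z (R(I, z) = (-12*I*z + z²) - 8 = (z² - 12*I*z) - 8 = -8 + z² - 12*I*z)
((230 + 220)*(135 - 240))*(-45) + R(h(4, 6), -7) = ((230 + 220)*(135 - 240))*(-45) + (-8 + (-7)² - 12*(6 + 4)*(-7)) = (450*(-105))*(-45) + (-8 + 49 - 12*10*(-7)) = -47250*(-45) + (-8 + 49 + 840) = 2126250 + 881 = 2127131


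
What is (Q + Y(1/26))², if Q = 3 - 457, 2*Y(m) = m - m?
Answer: 206116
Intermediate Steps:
Y(m) = 0 (Y(m) = (m - m)/2 = (½)*0 = 0)
Q = -454
(Q + Y(1/26))² = (-454 + 0)² = (-454)² = 206116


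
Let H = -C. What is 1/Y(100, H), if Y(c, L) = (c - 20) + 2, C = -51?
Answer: 1/82 ≈ 0.012195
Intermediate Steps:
H = 51 (H = -1*(-51) = 51)
Y(c, L) = -18 + c (Y(c, L) = (-20 + c) + 2 = -18 + c)
1/Y(100, H) = 1/(-18 + 100) = 1/82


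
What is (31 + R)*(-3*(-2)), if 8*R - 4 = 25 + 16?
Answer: 879/4 ≈ 219.75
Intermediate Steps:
R = 45/8 (R = 1/2 + (25 + 16)/8 = 1/2 + (1/8)*41 = 1/2 + 41/8 = 45/8 ≈ 5.6250)
(31 + R)*(-3*(-2)) = (31 + 45/8)*(-3*(-2)) = (293/8)*6 = 879/4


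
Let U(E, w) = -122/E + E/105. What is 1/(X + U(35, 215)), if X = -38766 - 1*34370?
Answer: -105/7679611 ≈ -1.3673e-5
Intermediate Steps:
U(E, w) = -122/E + E/105 (U(E, w) = -122/E + E*(1/105) = -122/E + E/105)
X = -73136 (X = -38766 - 34370 = -73136)
1/(X + U(35, 215)) = 1/(-73136 + (-122/35 + (1/105)*35)) = 1/(-73136 + (-122*1/35 + ⅓)) = 1/(-73136 + (-122/35 + ⅓)) = 1/(-73136 - 331/105) = 1/(-7679611/105) = -105/7679611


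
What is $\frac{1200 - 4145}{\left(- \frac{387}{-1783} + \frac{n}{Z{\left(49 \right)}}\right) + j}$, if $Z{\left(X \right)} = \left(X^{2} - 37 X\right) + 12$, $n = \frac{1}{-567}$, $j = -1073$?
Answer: $\frac{1786368087000}{650725036183} \approx 2.7452$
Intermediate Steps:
$n = - \frac{1}{567} \approx -0.0017637$
$Z{\left(X \right)} = 12 + X^{2} - 37 X$
$\frac{1200 - 4145}{\left(- \frac{387}{-1783} + \frac{n}{Z{\left(49 \right)}}\right) + j} = \frac{1200 - 4145}{\left(- \frac{387}{-1783} - \frac{1}{567 \left(12 + 49^{2} - 1813\right)}\right) - 1073} = - \frac{2945}{\left(\left(-387\right) \left(- \frac{1}{1783}\right) - \frac{1}{567 \left(12 + 2401 - 1813\right)}\right) - 1073} = - \frac{2945}{\left(\frac{387}{1783} - \frac{1}{567 \cdot 600}\right) - 1073} = - \frac{2945}{\left(\frac{387}{1783} - \frac{1}{340200}\right) - 1073} = - \frac{2945}{\frac{131655617}{606576600} - 1073} = - \frac{2945}{- \frac{650725036183}{606576600}} = \left(-2945\right) \left(- \frac{606576600}{650725036183}\right) = \frac{1786368087000}{650725036183}$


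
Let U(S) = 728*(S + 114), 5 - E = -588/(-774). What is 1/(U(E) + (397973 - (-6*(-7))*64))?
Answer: 129/62095949 ≈ 2.0774e-6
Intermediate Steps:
E = 547/129 (E = 5 - (-588)/(-774) = 5 - (-588)*(-1)/774 = 5 - 1*98/129 = 5 - 98/129 = 547/129 ≈ 4.2403)
U(S) = 82992 + 728*S (U(S) = 728*(114 + S) = 82992 + 728*S)
1/(U(E) + (397973 - (-6*(-7))*64)) = 1/((82992 + 728*(547/129)) + (397973 - (-6*(-7))*64)) = 1/((82992 + 398216/129) + (397973 - 42*64)) = 1/(11104184/129 + (397973 - 1*2688)) = 1/(11104184/129 + (397973 - 2688)) = 1/(11104184/129 + 395285) = 1/(62095949/129) = 129/62095949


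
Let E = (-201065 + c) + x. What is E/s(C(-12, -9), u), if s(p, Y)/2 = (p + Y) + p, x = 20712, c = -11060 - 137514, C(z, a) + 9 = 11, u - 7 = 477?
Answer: -328927/976 ≈ -337.02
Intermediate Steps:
u = 484 (u = 7 + 477 = 484)
C(z, a) = 2 (C(z, a) = -9 + 11 = 2)
c = -148574
s(p, Y) = 2*Y + 4*p (s(p, Y) = 2*((p + Y) + p) = 2*((Y + p) + p) = 2*(Y + 2*p) = 2*Y + 4*p)
E = -328927 (E = (-201065 - 148574) + 20712 = -349639 + 20712 = -328927)
E/s(C(-12, -9), u) = -328927/(2*484 + 4*2) = -328927/(968 + 8) = -328927/976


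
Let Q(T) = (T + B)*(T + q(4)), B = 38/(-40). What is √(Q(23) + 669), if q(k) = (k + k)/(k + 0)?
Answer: √4881/2 ≈ 34.932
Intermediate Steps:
B = -19/20 (B = 38*(-1/40) = -19/20 ≈ -0.95000)
q(k) = 2 (q(k) = (2*k)/k = 2)
Q(T) = (2 + T)*(-19/20 + T) (Q(T) = (T - 19/20)*(T + 2) = (-19/20 + T)*(2 + T) = (2 + T)*(-19/20 + T))
√(Q(23) + 669) = √((-19/10 + 23² + (21/20)*23) + 669) = √((-19/10 + 529 + 483/20) + 669) = √(2205/4 + 669) = √(4881/4) = √4881/2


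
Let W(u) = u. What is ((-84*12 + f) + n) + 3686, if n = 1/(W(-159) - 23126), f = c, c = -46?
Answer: 61286119/23285 ≈ 2632.0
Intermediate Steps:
f = -46
n = -1/23285 (n = 1/(-159 - 23126) = 1/(-23285) = -1/23285 ≈ -4.2946e-5)
((-84*12 + f) + n) + 3686 = ((-84*12 - 46) - 1/23285) + 3686 = ((-1008 - 46) - 1/23285) + 3686 = (-1054 - 1/23285) + 3686 = -24542391/23285 + 3686 = 61286119/23285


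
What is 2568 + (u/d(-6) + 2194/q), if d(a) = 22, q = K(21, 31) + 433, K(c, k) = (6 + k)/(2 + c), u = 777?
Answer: 71701384/27489 ≈ 2608.4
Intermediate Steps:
K(c, k) = (6 + k)/(2 + c)
q = 9996/23 (q = (6 + 31)/(2 + 21) + 433 = 37/23 + 433 = 9996/23 ≈ 434.61)
2568 + (u/d(-6) + 2194/q) = 2568 + (777/22 + 2194/(9996/23)) = 2568 + (777*(1/22) + 2194*(23/9996)) = 2568 + (777/22 + 25231/4998) = 2568 + 1109632/27489 = 71701384/27489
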